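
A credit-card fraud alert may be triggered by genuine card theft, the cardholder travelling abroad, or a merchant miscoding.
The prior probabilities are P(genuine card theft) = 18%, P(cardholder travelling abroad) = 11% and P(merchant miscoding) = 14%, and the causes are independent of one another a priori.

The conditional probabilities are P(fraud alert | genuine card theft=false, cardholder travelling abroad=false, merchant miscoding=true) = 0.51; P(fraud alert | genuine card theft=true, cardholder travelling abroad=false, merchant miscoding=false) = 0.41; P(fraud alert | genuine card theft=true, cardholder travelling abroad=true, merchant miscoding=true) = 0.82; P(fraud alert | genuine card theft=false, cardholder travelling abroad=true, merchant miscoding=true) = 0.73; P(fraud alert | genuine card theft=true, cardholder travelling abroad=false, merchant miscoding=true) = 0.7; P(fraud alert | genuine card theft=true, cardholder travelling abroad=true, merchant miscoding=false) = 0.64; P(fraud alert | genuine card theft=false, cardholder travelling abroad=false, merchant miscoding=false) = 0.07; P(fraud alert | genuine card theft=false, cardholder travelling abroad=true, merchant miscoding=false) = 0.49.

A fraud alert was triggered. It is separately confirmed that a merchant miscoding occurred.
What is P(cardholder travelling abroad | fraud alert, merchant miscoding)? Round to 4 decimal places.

P(cardholder travelling abroad | fraud alert, merchant miscoding) ≈ 0.1449

Enumerate the 4 (genuine card theft, cardholder travelling abroad) configurations and weight by the priors:
  P(fraud alert | merchant miscoding) = 0.51*0.82*0.89 + 0.73*0.82*0.11 + 0.7*0.18*0.89 + 0.82*0.18*0.11
        = 0.372198 + 0.065846 + 0.112140 + 0.016236 = 0.566420
The terms with cardholder travelling abroad present sum to 0.082082, so
  P(cardholder travelling abroad | fraud alert, merchant miscoding) = 0.082082 / 0.566420 ≈ 0.1449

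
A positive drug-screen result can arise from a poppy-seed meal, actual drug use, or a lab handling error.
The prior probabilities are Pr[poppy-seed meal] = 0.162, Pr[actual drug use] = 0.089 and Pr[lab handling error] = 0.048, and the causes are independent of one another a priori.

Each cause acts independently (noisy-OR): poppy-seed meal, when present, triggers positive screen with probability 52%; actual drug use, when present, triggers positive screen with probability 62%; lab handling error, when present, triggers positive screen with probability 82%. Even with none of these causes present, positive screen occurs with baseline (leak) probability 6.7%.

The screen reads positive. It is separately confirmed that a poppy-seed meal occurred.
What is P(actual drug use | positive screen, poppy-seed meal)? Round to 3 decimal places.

P(actual drug use | positive screen, poppy-seed meal) ≈ 0.125

Under noisy-OR, P(positive screen | causes) = 1 − (1−0.067)·∏(1−qᵢ) over the active causes.
For the numerator, keep only actual drug use=true terms: 0.070309 + 0.004141 = 0.074450
Denominator P(positive screen | poppy-seed meal): 0.55216·0.911·0.952 + 0.919389·0.911·0.048 + 0.829821·0.089·0.952 + 0.969368·0.089·0.048 = 0.593526
P(actual drug use | positive screen, poppy-seed meal) = 0.074450/0.593526 ≈ 0.125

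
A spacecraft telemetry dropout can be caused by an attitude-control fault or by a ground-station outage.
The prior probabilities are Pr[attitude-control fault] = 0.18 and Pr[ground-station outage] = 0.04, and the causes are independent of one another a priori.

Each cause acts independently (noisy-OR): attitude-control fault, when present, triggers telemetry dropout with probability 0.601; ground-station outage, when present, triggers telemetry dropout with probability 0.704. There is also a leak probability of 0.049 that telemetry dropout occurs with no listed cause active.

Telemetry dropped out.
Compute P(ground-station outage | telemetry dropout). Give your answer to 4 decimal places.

P(ground-station outage | telemetry dropout) ≈ 0.1704

Under noisy-OR, P(telemetry dropout | causes) = 1 − (1−0.049)·∏(1−qᵢ) over the active causes.
Numerator (weight on configurations with ground-station outage): 0.023567 + 0.006391 = 0.029958
Denominator P(telemetry dropout): 0.049×0.82×0.96 + 0.718504×0.82×0.04 + 0.620551×0.18×0.96 + 0.887683×0.18×0.04 = 0.175762
P(ground-station outage | telemetry dropout) = 0.029958/0.175762 ≈ 0.1704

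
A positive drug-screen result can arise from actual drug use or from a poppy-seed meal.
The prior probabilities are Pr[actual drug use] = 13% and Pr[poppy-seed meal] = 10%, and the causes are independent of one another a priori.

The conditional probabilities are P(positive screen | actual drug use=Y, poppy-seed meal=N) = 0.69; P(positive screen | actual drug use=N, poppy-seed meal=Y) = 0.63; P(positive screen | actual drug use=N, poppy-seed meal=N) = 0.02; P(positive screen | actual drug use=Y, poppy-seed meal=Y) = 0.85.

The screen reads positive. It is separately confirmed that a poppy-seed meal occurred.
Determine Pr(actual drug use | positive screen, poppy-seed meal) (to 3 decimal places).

P(positive screen | poppy-seed meal) = 0.63*0.87 + 0.85*0.13 = 0.548100 + 0.110500 = 0.658600
Restricting to configurations with actual drug use present: 0.85*0.13 = 0.110500.
So P(actual drug use | positive screen, poppy-seed meal) = 0.110500/0.658600 ≈ 0.168.

Pr(actual drug use | positive screen, poppy-seed meal) ≈ 0.168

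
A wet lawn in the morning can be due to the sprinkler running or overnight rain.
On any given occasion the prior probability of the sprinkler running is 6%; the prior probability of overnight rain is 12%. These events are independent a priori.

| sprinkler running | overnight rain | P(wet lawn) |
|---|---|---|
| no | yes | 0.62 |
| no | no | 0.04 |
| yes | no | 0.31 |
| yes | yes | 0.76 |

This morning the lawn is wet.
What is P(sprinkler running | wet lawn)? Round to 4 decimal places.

For the numerator, keep only sprinkler running=true terms: 0.016368 + 0.005472 = 0.021840
Normalizer over all consistent configurations: 0.04×0.94×0.88 + 0.62×0.94×0.12 + 0.31×0.06×0.88 + 0.76×0.06×0.12 = 0.124864
P(sprinkler running | wet lawn) = 0.021840/0.124864 ≈ 0.1749

P(sprinkler running | wet lawn) ≈ 0.1749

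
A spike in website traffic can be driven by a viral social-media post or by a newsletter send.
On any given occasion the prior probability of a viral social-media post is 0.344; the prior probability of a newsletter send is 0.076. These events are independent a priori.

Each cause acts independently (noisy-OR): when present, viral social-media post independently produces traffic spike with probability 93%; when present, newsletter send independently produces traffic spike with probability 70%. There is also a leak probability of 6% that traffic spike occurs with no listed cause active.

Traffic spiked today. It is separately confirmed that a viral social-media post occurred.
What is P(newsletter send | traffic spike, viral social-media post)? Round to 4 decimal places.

P(newsletter send | traffic spike, viral social-media post) ≈ 0.0794

Under noisy-OR, P(traffic spike | causes) = 1 − (1−0.06)·∏(1−qᵢ) over the active causes.
Weight on newsletter send=true, given the evidence: 0.98026*0.076 = 0.074500
The normalizing constant is 0.9342*0.924 + 0.98026*0.076 = 0.937701
P(newsletter send | traffic spike, viral social-media post) = 0.074500/0.937701 ≈ 0.0794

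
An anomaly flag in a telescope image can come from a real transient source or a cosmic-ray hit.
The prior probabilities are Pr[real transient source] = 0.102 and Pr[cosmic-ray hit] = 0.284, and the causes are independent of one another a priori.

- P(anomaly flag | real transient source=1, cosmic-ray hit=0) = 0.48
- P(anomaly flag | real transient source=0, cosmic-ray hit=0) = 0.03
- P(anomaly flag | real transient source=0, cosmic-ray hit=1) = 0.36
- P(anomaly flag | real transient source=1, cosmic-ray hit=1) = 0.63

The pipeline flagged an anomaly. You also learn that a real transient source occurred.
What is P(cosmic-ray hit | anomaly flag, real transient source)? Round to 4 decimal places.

P(cosmic-ray hit | anomaly flag, real transient source) ≈ 0.3424

Numerator (weight on configurations with cosmic-ray hit): 0.63×0.284 = 0.178920
Denominator P(anomaly flag | real transient source): 0.48×0.716 + 0.63×0.284 = 0.522600
Posterior = 0.178920 / 0.522600 ≈ 0.3424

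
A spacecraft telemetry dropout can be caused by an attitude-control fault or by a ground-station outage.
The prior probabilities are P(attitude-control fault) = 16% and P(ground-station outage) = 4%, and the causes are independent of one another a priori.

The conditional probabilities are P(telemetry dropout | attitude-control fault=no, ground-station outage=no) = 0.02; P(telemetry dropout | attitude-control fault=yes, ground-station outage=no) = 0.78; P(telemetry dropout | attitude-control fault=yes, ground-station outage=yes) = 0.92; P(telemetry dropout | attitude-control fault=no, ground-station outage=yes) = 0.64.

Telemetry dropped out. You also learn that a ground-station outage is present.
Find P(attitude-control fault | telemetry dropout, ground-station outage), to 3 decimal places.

P(attitude-control fault | telemetry dropout, ground-station outage) ≈ 0.215

Numerator (weight on configurations with attitude-control fault): 0.92·0.16 = 0.147200
The normalizing constant is 0.64·0.84 + 0.92·0.16 = 0.684800
Posterior = 0.147200 / 0.684800 ≈ 0.215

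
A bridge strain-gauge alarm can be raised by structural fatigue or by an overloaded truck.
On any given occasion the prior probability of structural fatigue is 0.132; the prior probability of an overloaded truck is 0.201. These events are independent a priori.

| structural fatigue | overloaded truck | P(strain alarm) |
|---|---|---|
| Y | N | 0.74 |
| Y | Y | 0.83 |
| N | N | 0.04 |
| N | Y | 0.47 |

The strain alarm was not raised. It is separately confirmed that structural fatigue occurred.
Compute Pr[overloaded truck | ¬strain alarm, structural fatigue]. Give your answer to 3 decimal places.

Pr[overloaded truck | ¬strain alarm, structural fatigue] ≈ 0.141

Sum P(¬strain alarm|·) weighted by the priors over both values of overloaded truck:
  P(¬strain alarm | structural fatigue) = 0.26×0.799 + 0.17×0.201
        = 0.207740 + 0.034170 = 0.241910
Keeping only the overloaded truck-present terms gives 0.034170, so
  P(overloaded truck | ¬strain alarm, structural fatigue) = 0.034170 / 0.241910 ≈ 0.141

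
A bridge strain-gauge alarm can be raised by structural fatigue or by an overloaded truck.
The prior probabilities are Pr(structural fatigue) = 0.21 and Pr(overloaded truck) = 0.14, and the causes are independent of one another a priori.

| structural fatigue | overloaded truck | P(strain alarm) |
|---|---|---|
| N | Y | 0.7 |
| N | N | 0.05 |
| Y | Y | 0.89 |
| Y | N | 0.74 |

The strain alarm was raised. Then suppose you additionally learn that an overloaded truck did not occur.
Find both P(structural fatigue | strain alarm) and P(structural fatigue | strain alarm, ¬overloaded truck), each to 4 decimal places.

P(structural fatigue | strain alarm) ≈ 0.5893; P(structural fatigue | strain alarm, ¬overloaded truck) ≈ 0.7973

Weight on structural fatigue=true, given the evidence: 0.133644 + 0.026166 = 0.159810
The normalizing constant is 0.05×0.79×0.86 + 0.7×0.79×0.14 + 0.74×0.21×0.86 + 0.89×0.21×0.14 = 0.271200
Posterior = 0.159810 / 0.271200 ≈ 0.5893

With the extra evidence:
Enumerate both values of structural fatigue and weight by the priors:
  P(strain alarm | ¬overloaded truck) = 0.05·0.79 + 0.74·0.21
        = 0.039500 + 0.155400 = 0.194900
Keeping only the structural fatigue-present terms gives 0.155400, so
  P(structural fatigue | strain alarm, ¬overloaded truck) = 0.155400 / 0.194900 ≈ 0.7973
Ruling out overloaded truck raises the posterior on structural fatigue — the flip side of explaining away.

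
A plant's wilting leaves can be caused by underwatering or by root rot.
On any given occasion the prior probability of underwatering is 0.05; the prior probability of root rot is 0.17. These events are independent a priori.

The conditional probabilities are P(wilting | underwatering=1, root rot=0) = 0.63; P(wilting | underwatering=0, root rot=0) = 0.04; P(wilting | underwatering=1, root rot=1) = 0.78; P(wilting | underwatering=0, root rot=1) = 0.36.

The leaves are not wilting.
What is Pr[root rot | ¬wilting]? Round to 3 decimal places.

P(¬wilting) = 0.96*0.95*0.83 + 0.64*0.95*0.17 + 0.37*0.05*0.83 + 0.22*0.05*0.17 = 0.756960 + 0.103360 + 0.015355 + 0.001870 = 0.877545
Of this, 0.105230 comes from 0.103360 + 0.001870 (the root rot=true cases).
P(root rot | ¬wilting) = 0.105230 / 0.877545 ≈ 0.120

Pr[root rot | ¬wilting] ≈ 0.120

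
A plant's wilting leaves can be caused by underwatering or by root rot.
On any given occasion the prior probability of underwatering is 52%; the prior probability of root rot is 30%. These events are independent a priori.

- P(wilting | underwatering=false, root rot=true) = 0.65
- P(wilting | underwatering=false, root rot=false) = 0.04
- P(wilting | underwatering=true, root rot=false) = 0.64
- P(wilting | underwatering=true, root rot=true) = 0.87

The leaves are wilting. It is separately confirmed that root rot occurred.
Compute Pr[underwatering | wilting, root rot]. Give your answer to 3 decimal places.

Enumerate both values of underwatering and weight by the priors:
  P(wilting | root rot) = 0.65·0.48 + 0.87·0.52
        = 0.312000 + 0.452400 = 0.764400
The terms with underwatering present sum to 0.452400, so
  P(underwatering | wilting, root rot) = 0.452400 / 0.764400 ≈ 0.592

Pr[underwatering | wilting, root rot] ≈ 0.592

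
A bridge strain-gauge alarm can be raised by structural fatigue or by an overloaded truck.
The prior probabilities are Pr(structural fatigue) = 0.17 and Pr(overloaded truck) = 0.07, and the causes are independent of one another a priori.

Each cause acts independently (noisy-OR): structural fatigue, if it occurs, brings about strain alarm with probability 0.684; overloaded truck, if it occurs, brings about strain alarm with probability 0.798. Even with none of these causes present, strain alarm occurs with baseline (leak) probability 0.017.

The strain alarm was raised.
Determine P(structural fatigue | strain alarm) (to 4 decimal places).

Under noisy-OR, P(strain alarm | causes) = 1 − (1−0.017)·∏(1−qᵢ) over the active causes.
P(strain alarm) = 0.017·0.83·0.93 + 0.801434·0.83·0.07 + 0.689372·0.17·0.93 + 0.937253·0.17·0.07 = 0.013122 + 0.046563 + 0.108990 + 0.011153 = 0.179828
Of this, 0.120143 comes from 0.108990 + 0.011153 (the structural fatigue=true cases).
So P(structural fatigue | strain alarm) = 0.120143/0.179828 ≈ 0.6681.

P(structural fatigue | strain alarm) ≈ 0.6681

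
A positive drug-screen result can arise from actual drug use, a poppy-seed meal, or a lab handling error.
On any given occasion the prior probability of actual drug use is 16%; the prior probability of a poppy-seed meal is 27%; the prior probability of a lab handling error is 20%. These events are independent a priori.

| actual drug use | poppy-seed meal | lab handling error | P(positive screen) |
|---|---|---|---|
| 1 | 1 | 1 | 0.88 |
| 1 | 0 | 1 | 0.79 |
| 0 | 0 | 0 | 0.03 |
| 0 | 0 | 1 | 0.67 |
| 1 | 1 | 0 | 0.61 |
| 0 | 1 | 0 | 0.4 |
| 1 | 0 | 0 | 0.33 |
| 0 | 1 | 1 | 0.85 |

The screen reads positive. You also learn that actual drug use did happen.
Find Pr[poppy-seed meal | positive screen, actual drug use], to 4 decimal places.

Pr[poppy-seed meal | positive screen, actual drug use] ≈ 0.3679

By total probability over the 4 (poppy-seed meal, lab handling error) configurations:
  P(positive screen | actual drug use) = 0.33·0.73·0.8 + 0.79·0.73·0.2 + 0.61·0.27·0.8 + 0.88·0.27·0.2
        = 0.192720 + 0.115340 + 0.131760 + 0.047520 = 0.487340
Configurations with poppy-seed meal contribute 0.179280, so
  P(poppy-seed meal | positive screen, actual drug use) = 0.179280 / 0.487340 ≈ 0.3679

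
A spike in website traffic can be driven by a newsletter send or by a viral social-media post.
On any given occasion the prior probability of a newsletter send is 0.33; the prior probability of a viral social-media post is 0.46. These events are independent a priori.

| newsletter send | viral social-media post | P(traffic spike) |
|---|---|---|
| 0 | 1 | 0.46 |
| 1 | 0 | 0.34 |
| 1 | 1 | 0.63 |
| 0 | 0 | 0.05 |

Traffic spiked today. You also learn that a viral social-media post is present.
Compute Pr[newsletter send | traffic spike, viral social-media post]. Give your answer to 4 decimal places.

For the numerator, keep only newsletter send=true terms: 0.63*0.33 = 0.207900
The normalizing constant is 0.46*0.67 + 0.63*0.33 = 0.516100
P(newsletter send | traffic spike, viral social-media post) = 0.207900/0.516100 ≈ 0.4028

Pr[newsletter send | traffic spike, viral social-media post] ≈ 0.4028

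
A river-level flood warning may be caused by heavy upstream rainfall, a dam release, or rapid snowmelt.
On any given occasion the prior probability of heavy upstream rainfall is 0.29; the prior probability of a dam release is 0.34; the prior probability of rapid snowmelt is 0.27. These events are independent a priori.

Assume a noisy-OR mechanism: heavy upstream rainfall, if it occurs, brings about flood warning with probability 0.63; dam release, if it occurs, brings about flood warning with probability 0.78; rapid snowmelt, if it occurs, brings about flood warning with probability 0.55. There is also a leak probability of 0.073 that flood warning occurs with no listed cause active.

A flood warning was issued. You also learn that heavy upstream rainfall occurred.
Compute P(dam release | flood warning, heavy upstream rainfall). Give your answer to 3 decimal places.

Under noisy-OR, P(flood warning | causes) = 1 − (1−0.073)·∏(1−qᵢ) over the active causes.
Numerator (weight on configurations with dam release): 0.229471 + 0.088683 = 0.318154
Denominator P(flood warning | heavy upstream rainfall): 0.65701*0.66*0.73 + 0.845654*0.66*0.27 + 0.924542*0.34*0.73 + 0.966044*0.34*0.27 = 0.785397
Posterior = 0.318154 / 0.785397 ≈ 0.405

P(dam release | flood warning, heavy upstream rainfall) ≈ 0.405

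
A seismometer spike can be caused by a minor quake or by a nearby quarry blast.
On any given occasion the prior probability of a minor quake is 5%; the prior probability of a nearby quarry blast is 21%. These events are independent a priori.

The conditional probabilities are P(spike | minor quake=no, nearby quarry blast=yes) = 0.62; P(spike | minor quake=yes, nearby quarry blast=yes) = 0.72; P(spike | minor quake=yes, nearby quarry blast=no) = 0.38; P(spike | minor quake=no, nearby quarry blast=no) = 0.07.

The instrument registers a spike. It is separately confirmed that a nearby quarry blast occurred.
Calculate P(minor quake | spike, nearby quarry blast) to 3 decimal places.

P(minor quake | spike, nearby quarry blast) ≈ 0.058

Weight on minor quake=true, given the evidence: 0.72*0.05 = 0.036000
Denominator P(spike | nearby quarry blast): 0.62*0.95 + 0.72*0.05 = 0.625000
P(minor quake | spike, nearby quarry blast) = 0.036000/0.625000 ≈ 0.058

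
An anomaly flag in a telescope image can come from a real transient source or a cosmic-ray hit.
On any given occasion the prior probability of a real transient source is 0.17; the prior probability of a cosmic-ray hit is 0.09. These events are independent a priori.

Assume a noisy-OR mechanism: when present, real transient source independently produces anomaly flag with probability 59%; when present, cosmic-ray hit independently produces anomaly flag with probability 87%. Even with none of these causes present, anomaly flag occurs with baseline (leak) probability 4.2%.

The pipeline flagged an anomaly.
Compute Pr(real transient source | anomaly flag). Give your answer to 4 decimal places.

Under noisy-OR, P(anomaly flag | causes) = 1 − (1−0.042)·∏(1−qᵢ) over the active causes.
P(anomaly flag) = 0.042*0.83*0.91 + 0.87546*0.83*0.09 + 0.60722*0.17*0.91 + 0.948939*0.17*0.09 = 0.031723 + 0.065397 + 0.093937 + 0.014519 = 0.205576
The real transient source-present share is 0.093937 + 0.014519 = 0.108456.
Hence the posterior is 0.108456/0.205576 ≈ 0.5276.

Pr(real transient source | anomaly flag) ≈ 0.5276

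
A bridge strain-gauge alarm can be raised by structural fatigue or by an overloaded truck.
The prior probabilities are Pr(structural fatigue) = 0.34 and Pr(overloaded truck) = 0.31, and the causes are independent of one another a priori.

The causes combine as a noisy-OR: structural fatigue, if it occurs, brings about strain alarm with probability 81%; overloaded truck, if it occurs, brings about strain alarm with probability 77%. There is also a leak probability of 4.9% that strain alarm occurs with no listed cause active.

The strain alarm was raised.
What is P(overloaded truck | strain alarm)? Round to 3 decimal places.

P(overloaded truck | strain alarm) ≈ 0.549

Under noisy-OR, P(strain alarm | causes) = 1 − (1−0.049)·∏(1−qᵢ) over the active causes.
P(strain alarm) = 0.049×0.66×0.69 + 0.78127×0.66×0.31 + 0.81931×0.34×0.69 + 0.958441×0.34×0.31 = 0.022315 + 0.159848 + 0.192210 + 0.101020 = 0.475393
Restricting to configurations with overloaded truck present: 0.159848 + 0.101020 = 0.260868.
So P(overloaded truck | strain alarm) = 0.260868/0.475393 ≈ 0.549.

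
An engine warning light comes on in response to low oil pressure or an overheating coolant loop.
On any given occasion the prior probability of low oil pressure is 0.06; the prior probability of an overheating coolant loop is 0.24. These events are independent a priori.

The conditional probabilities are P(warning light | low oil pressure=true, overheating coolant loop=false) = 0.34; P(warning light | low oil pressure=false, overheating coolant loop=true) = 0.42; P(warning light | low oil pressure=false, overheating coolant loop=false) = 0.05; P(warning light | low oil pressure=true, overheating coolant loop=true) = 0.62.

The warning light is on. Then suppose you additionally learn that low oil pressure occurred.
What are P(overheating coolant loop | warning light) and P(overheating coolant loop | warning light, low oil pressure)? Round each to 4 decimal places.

P(warning light) = 0.05·0.94·0.76 + 0.42·0.94·0.24 + 0.34·0.06·0.76 + 0.62·0.06·0.24 = 0.035720 + 0.094752 + 0.015504 + 0.008928 = 0.154904
Restricting to configurations with overheating coolant loop present: 0.094752 + 0.008928 = 0.103680.
Hence the posterior is 0.103680/0.154904 ≈ 0.6693.

Now also conditioning on low oil pressure=true:
P(warning light | low oil pressure) = 0.34·0.76 + 0.62·0.24 = 0.258400 + 0.148800 = 0.407200
Of this, 0.148800 comes from 0.62·0.24 (the overheating coolant loop=true cases).
Hence the posterior is 0.148800/0.407200 ≈ 0.3654.
— low oil pressure explains away the evidence for overheating coolant loop.

P(overheating coolant loop | warning light) ≈ 0.6693; P(overheating coolant loop | warning light, low oil pressure) ≈ 0.3654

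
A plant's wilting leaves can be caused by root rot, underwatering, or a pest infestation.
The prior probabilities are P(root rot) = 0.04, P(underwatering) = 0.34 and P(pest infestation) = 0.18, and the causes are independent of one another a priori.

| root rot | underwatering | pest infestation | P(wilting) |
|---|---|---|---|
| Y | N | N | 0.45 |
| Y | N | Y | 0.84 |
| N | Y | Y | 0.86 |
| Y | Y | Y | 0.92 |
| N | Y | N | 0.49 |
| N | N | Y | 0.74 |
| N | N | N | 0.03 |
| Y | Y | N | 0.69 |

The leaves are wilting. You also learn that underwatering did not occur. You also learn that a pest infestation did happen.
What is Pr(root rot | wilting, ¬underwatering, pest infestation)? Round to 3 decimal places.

P(wilting | ¬underwatering, pest infestation) = 0.74×0.96 + 0.84×0.04 = 0.710400 + 0.033600 = 0.744000
The root rot-present share is 0.84×0.04 = 0.033600.
P(root rot | wilting, ¬underwatering, pest infestation) = 0.033600 / 0.744000 ≈ 0.045

Pr(root rot | wilting, ¬underwatering, pest infestation) ≈ 0.045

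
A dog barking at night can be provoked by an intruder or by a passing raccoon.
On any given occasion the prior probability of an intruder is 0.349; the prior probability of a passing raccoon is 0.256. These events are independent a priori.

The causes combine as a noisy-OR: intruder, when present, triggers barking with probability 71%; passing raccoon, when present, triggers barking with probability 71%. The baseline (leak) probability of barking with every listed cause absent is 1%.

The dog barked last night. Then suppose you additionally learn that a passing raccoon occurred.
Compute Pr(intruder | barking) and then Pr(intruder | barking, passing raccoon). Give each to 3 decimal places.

Pr(intruder | barking) ≈ 0.683; Pr(intruder | barking, passing raccoon) ≈ 0.408

Under noisy-OR, P(barking | causes) = 1 − (1−0.01)·∏(1−qᵢ) over the active causes.
Enumerate the 4 (intruder, passing raccoon) configurations and weight by the priors:
  P(barking) = 0.01×0.651×0.744 + 0.7129×0.651×0.256 + 0.7129×0.349×0.744 + 0.916741×0.349×0.256
        = 0.004843 + 0.118809 + 0.185109 + 0.081905 = 0.390666
Keeping only the intruder-present terms gives 0.267014, so
  P(intruder | barking) = 0.267014 / 0.390666 ≈ 0.683

Now also conditioning on passing raccoon=true:
P(barking | passing raccoon) = 0.7129*0.651 + 0.916741*0.349 = 0.464098 + 0.319943 = 0.784041
Restricting to configurations with intruder present: 0.916741*0.349 = 0.319943.
So P(intruder | barking, passing raccoon) = 0.319943/0.784041 ≈ 0.408.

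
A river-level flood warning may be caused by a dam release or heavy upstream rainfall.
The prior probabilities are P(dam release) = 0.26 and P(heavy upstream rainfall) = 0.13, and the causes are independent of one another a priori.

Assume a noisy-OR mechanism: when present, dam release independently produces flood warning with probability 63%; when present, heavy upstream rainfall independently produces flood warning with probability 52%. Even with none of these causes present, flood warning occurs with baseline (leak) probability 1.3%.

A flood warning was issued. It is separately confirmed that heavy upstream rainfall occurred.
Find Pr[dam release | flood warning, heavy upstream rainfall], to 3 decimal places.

Under noisy-OR, P(flood warning | causes) = 1 − (1−0.013)·∏(1−qᵢ) over the active causes.
Enumerate both values of dam release and weight by the priors:
  P(flood warning | heavy upstream rainfall) = 0.52624·0.74 + 0.824709·0.26
        = 0.389418 + 0.214424 = 0.603842
Keeping only the dam release-present terms gives 0.214424, so
  P(dam release | flood warning, heavy upstream rainfall) = 0.214424 / 0.603842 ≈ 0.355

Pr[dam release | flood warning, heavy upstream rainfall] ≈ 0.355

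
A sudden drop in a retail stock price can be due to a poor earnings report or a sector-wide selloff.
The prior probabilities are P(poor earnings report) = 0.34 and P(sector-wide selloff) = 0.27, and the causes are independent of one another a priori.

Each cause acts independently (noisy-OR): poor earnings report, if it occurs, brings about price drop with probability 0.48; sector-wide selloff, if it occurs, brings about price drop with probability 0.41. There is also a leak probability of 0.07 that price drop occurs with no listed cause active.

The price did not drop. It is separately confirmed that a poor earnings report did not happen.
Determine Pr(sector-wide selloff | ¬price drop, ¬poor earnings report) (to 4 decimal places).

Under noisy-OR, P(price drop | causes) = 1 − (1−0.07)·∏(1−qᵢ) over the active causes.
By total probability over both values of sector-wide selloff:
  P(¬price drop | ¬poor earnings report) = 0.93*0.73 + 0.5487*0.27
        = 0.678900 + 0.148149 = 0.827049
Keeping only the sector-wide selloff-present terms gives 0.148149, so
  P(sector-wide selloff | ¬price drop, ¬poor earnings report) = 0.148149 / 0.827049 ≈ 0.1791

Pr(sector-wide selloff | ¬price drop, ¬poor earnings report) ≈ 0.1791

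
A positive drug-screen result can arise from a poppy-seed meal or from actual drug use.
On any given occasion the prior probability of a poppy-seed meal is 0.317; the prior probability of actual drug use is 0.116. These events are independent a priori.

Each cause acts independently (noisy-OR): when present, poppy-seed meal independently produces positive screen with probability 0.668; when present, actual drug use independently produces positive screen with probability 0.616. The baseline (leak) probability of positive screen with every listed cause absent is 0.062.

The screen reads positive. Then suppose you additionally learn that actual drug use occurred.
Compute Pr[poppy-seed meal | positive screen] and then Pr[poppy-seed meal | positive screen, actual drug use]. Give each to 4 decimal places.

Pr[poppy-seed meal | positive screen] ≈ 0.7189; Pr[poppy-seed meal | positive screen, actual drug use] ≈ 0.3897

Under noisy-OR, P(positive screen | causes) = 1 − (1−0.062)·∏(1−qᵢ) over the active causes.
Numerator (weight on configurations with poppy-seed meal): 0.192961 + 0.032375 = 0.225336
Denominator P(positive screen): 0.062×0.683×0.884 + 0.639808×0.683×0.116 + 0.688584×0.317×0.884 + 0.880416×0.317×0.116 = 0.313461
P(poppy-seed meal | positive screen) = 0.225336/0.313461 ≈ 0.7189

Now also conditioning on actual drug use=true:
P(positive screen | actual drug use) = 0.639808*0.683 + 0.880416*0.317 = 0.436989 + 0.279092 = 0.716081
The poppy-seed meal-present share is 0.880416*0.317 = 0.279092.
P(poppy-seed meal | positive screen, actual drug use) = 0.279092 / 0.716081 ≈ 0.3897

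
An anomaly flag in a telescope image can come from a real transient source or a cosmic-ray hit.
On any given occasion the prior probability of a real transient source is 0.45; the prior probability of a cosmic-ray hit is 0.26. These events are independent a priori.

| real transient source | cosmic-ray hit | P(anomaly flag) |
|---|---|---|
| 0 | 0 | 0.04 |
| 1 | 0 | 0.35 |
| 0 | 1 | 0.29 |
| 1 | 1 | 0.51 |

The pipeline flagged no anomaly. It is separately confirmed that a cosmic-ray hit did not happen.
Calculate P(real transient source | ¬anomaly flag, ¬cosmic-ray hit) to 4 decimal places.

P(real transient source | ¬anomaly flag, ¬cosmic-ray hit) ≈ 0.3565

P(¬anomaly flag | ¬cosmic-ray hit) = 0.96*0.55 + 0.65*0.45 = 0.528000 + 0.292500 = 0.820500
Of this, 0.292500 comes from 0.65*0.45 (the real transient source=true cases).
Hence the posterior is 0.292500/0.820500 ≈ 0.3565.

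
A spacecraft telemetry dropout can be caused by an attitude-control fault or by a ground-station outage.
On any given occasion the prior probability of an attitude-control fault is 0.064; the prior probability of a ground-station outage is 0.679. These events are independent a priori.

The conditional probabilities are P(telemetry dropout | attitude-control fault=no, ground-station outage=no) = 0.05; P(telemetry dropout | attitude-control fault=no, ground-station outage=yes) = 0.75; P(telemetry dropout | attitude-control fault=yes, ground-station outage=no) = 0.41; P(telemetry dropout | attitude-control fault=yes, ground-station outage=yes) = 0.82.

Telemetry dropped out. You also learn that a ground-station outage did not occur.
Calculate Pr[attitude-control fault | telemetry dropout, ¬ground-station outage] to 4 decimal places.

Enumerate both values of attitude-control fault and weight by the priors:
  P(telemetry dropout | ¬ground-station outage) = 0.05·0.936 + 0.41·0.064
        = 0.046800 + 0.026240 = 0.073040
Keeping only the attitude-control fault-present terms gives 0.026240, so
  P(attitude-control fault | telemetry dropout, ¬ground-station outage) = 0.026240 / 0.073040 ≈ 0.3593

Pr[attitude-control fault | telemetry dropout, ¬ground-station outage] ≈ 0.3593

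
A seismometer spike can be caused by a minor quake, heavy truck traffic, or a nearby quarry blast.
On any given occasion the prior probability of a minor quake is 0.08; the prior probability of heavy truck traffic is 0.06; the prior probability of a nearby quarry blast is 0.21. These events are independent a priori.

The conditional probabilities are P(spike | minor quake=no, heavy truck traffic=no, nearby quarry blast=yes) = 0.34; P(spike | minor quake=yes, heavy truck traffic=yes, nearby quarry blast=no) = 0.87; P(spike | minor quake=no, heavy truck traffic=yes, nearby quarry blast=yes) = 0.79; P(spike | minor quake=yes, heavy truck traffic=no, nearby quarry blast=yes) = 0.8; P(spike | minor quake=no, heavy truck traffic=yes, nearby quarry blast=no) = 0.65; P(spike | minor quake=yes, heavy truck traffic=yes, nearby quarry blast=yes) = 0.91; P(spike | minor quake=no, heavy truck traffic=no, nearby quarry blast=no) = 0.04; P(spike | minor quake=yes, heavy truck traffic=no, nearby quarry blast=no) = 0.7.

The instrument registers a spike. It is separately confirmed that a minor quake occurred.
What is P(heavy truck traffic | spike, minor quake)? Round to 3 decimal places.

P(heavy truck traffic | spike, minor quake) ≈ 0.072

P(spike | minor quake) = 0.7*0.94*0.79 + 0.8*0.94*0.21 + 0.87*0.06*0.79 + 0.91*0.06*0.21 = 0.519820 + 0.157920 + 0.041238 + 0.011466 = 0.730444
The heavy truck traffic-present share is 0.041238 + 0.011466 = 0.052704.
Hence the posterior is 0.052704/0.730444 ≈ 0.072.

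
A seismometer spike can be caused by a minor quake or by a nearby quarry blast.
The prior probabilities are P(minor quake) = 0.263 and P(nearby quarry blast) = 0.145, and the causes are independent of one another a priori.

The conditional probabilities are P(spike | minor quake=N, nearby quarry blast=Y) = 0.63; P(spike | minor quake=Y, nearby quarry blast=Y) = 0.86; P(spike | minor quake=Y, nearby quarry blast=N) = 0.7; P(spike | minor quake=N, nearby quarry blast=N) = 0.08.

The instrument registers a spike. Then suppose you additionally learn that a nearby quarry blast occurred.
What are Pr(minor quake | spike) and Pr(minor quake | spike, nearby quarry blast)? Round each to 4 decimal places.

Enumerate the 4 (minor quake, nearby quarry blast) configurations and weight by the priors:
  P(spike) = 0.08×0.737×0.855 + 0.63×0.737×0.145 + 0.7×0.263×0.855 + 0.86×0.263×0.145
        = 0.050411 + 0.067325 + 0.157405 + 0.032796 = 0.307937
The terms with minor quake present sum to 0.190201, so
  P(minor quake | spike) = 0.190201 / 0.307937 ≈ 0.6177

Now condition on the additional information:
P(spike | nearby quarry blast) = 0.63×0.737 + 0.86×0.263 = 0.464310 + 0.226180 = 0.690490
Restricting to configurations with minor quake present: 0.86×0.263 = 0.226180.
Hence the posterior is 0.226180/0.690490 ≈ 0.3276.
Conditioning on nearby quarry blast lowers the posterior on minor quake: the classic explaining-away effect in a common-effect structure.

Pr(minor quake | spike) ≈ 0.6177; Pr(minor quake | spike, nearby quarry blast) ≈ 0.3276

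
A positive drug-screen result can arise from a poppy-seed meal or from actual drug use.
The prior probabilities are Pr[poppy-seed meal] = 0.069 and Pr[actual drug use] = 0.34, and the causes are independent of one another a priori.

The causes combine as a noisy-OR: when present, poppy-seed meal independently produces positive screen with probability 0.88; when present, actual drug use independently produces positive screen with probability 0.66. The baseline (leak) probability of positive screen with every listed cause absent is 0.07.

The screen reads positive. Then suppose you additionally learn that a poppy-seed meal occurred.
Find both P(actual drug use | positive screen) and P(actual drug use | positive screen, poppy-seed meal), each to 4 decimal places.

Under noisy-OR, P(positive screen | causes) = 1 − (1−0.07)·∏(1−qᵢ) over the active causes.
Numerator (weight on configurations with actual drug use): 0.216450 + 0.022570 = 0.239020
Normalizer over all consistent configurations: 0.07·0.931·0.66 + 0.6838·0.931·0.34 + 0.8884·0.069·0.66 + 0.962056·0.069·0.34 = 0.322490
P(actual drug use | positive screen) = 0.239020/0.322490 ≈ 0.7412

Now also conditioning on poppy-seed meal=true:
Numerator (weight on configurations with actual drug use): 0.962056·0.34 = 0.327099
Denominator P(positive screen | poppy-seed meal): 0.8884·0.66 + 0.962056·0.34 = 0.913443
Posterior = 0.327099 / 0.913443 ≈ 0.3581
The drop from 0.7412 to 0.3581 is the explaining-away (discounting) effect.

P(actual drug use | positive screen) ≈ 0.7412; P(actual drug use | positive screen, poppy-seed meal) ≈ 0.3581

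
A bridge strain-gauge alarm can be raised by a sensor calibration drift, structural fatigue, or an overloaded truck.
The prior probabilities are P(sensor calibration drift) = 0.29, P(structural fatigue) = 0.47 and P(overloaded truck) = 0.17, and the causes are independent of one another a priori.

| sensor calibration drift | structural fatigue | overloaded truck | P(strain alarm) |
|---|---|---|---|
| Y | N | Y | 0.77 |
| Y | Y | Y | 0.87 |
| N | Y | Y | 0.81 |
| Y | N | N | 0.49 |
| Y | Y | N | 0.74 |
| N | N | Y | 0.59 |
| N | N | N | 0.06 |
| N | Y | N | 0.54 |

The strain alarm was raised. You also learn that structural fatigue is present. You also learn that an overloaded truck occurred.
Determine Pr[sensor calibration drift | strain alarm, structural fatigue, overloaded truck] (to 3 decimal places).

Pr[sensor calibration drift | strain alarm, structural fatigue, overloaded truck] ≈ 0.305

Weight on sensor calibration drift=true, given the evidence: 0.87×0.29 = 0.252300
Normalizer over all consistent configurations: 0.81×0.71 + 0.87×0.29 = 0.827400
Posterior = 0.252300 / 0.827400 ≈ 0.305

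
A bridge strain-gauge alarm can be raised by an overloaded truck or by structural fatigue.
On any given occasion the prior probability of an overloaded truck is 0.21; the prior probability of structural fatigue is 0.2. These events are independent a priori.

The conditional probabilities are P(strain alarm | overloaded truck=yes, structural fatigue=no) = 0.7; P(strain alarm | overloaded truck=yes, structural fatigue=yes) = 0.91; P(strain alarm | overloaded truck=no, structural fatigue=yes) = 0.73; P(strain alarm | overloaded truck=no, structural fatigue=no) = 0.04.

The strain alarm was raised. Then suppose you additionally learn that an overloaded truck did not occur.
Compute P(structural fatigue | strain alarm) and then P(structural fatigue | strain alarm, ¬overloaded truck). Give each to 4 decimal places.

P(structural fatigue | strain alarm) ≈ 0.5180; P(structural fatigue | strain alarm, ¬overloaded truck) ≈ 0.8202

P(strain alarm) = 0.04*0.79*0.8 + 0.73*0.79*0.2 + 0.7*0.21*0.8 + 0.91*0.21*0.2 = 0.025280 + 0.115340 + 0.117600 + 0.038220 = 0.296440
Of this, 0.153560 comes from 0.115340 + 0.038220 (the structural fatigue=true cases).
So P(structural fatigue | strain alarm) = 0.153560/0.296440 ≈ 0.5180.

Now also conditioning on overloaded truck≠true:
Numerator (weight on configurations with structural fatigue): 0.73·0.2 = 0.146000
Denominator P(strain alarm | ¬overloaded truck): 0.04·0.8 + 0.73·0.2 = 0.178000
P(structural fatigue | strain alarm, ¬overloaded truck) = 0.146000/0.178000 ≈ 0.8202
Ruling out overloaded truck raises the posterior on structural fatigue — the flip side of explaining away.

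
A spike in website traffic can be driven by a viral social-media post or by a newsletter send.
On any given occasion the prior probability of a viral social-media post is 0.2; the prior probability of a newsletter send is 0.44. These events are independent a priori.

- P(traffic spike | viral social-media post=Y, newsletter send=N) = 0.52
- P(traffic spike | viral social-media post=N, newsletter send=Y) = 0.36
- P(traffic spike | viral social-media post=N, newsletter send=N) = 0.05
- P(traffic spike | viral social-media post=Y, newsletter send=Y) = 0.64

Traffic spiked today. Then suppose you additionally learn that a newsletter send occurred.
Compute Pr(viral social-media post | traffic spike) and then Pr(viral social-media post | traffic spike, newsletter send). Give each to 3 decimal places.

For the numerator, keep only viral social-media post=true terms: 0.058240 + 0.056320 = 0.114560
The normalizing constant is 0.05×0.8×0.56 + 0.36×0.8×0.44 + 0.52×0.2×0.56 + 0.64×0.2×0.44 = 0.263680
P(viral social-media post | traffic spike) = 0.114560/0.263680 ≈ 0.434

Now also conditioning on newsletter send=true:
P(traffic spike | newsletter send) = 0.36·0.8 + 0.64·0.2 = 0.288000 + 0.128000 = 0.416000
Of this, 0.128000 comes from 0.64·0.2 (the viral social-media post=true cases).
P(viral social-media post | traffic spike, newsletter send) = 0.128000 / 0.416000 ≈ 0.308
The drop from 0.434 to 0.308 is the explaining-away (discounting) effect.

Pr(viral social-media post | traffic spike) ≈ 0.434; Pr(viral social-media post | traffic spike, newsletter send) ≈ 0.308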